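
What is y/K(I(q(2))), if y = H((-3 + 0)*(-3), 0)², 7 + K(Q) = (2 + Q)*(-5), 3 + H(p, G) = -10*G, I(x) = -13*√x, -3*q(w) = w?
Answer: -459/9317 - 585*I*√6/9317 ≈ -0.049265 - 0.1538*I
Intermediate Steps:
q(w) = -w/3
H(p, G) = -3 - 10*G
K(Q) = -17 - 5*Q (K(Q) = -7 + (2 + Q)*(-5) = -7 + (-10 - 5*Q) = -17 - 5*Q)
y = 9 (y = (-3 - 10*0)² = (-3 + 0)² = (-3)² = 9)
y/K(I(q(2))) = 9/(-17 - (-65)*√(-⅓*2)) = 9/(-17 - (-65)*√(-⅔)) = 9/(-17 - (-65)*I*√6/3) = 9/(-17 + 65*I*√6/3)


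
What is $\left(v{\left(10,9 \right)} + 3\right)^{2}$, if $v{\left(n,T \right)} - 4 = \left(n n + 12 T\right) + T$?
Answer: $50176$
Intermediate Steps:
$v{\left(n,T \right)} = 4 + n^{2} + 13 T$ ($v{\left(n,T \right)} = 4 + \left(\left(n n + 12 T\right) + T\right) = 4 + \left(\left(n^{2} + 12 T\right) + T\right) = 4 + \left(n^{2} + 13 T\right) = 4 + n^{2} + 13 T$)
$\left(v{\left(10,9 \right)} + 3\right)^{2} = \left(\left(4 + 10^{2} + 13 \cdot 9\right) + 3\right)^{2} = \left(\left(4 + 100 + 117\right) + 3\right)^{2} = \left(221 + 3\right)^{2} = 224^{2} = 50176$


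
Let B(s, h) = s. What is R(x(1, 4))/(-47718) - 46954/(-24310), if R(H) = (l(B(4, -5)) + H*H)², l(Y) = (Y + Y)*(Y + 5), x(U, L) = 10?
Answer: 2033909/1550835 ≈ 1.3115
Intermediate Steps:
l(Y) = 2*Y*(5 + Y) (l(Y) = (2*Y)*(5 + Y) = 2*Y*(5 + Y))
R(H) = (72 + H²)² (R(H) = (2*4*(5 + 4) + H*H)² = (2*4*9 + H²)² = (72 + H²)²)
R(x(1, 4))/(-47718) - 46954/(-24310) = (72 + 10²)²/(-47718) - 46954/(-24310) = (72 + 100)²*(-1/47718) - 46954*(-1/24310) = 172²*(-1/47718) + 1381/715 = 29584*(-1/47718) + 1381/715 = -14792/23859 + 1381/715 = 2033909/1550835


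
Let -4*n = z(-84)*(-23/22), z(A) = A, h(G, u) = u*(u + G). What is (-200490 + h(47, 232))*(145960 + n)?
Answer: -19812840927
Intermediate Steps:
h(G, u) = u*(G + u)
n = -483/22 (n = -(-21)*(-23/22) = -(-21)*(-23*1/22) = -(-21)*(-23)/22 = -¼*966/11 = -483/22 ≈ -21.955)
(-200490 + h(47, 232))*(145960 + n) = (-200490 + 232*(47 + 232))*(145960 - 483/22) = (-200490 + 232*279)*(3210637/22) = (-200490 + 64728)*(3210637/22) = -135762*3210637/22 = -19812840927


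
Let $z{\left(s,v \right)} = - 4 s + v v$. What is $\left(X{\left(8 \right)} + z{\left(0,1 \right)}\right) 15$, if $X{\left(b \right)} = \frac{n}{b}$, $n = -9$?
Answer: $- \frac{15}{8} \approx -1.875$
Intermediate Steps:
$z{\left(s,v \right)} = v^{2} - 4 s$ ($z{\left(s,v \right)} = - 4 s + v^{2} = v^{2} - 4 s$)
$X{\left(b \right)} = - \frac{9}{b}$
$\left(X{\left(8 \right)} + z{\left(0,1 \right)}\right) 15 = \left(- \frac{9}{8} + \left(1^{2} - 0\right)\right) 15 = \left(\left(-9\right) \frac{1}{8} + \left(1 + 0\right)\right) 15 = \left(- \frac{9}{8} + 1\right) 15 = \left(- \frac{1}{8}\right) 15 = - \frac{15}{8}$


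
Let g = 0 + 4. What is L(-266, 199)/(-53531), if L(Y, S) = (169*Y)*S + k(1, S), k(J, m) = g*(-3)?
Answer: 8945858/53531 ≈ 167.12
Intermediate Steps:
g = 4
k(J, m) = -12 (k(J, m) = 4*(-3) = -12)
L(Y, S) = -12 + 169*S*Y (L(Y, S) = (169*Y)*S - 12 = 169*S*Y - 12 = -12 + 169*S*Y)
L(-266, 199)/(-53531) = (-12 + 169*199*(-266))/(-53531) = (-12 - 8945846)*(-1/53531) = -8945858*(-1/53531) = 8945858/53531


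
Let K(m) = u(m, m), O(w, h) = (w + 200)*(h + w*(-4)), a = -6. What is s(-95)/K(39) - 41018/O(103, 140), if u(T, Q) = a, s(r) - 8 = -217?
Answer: 485307/13736 ≈ 35.331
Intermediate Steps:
s(r) = -209 (s(r) = 8 - 217 = -209)
O(w, h) = (200 + w)*(h - 4*w)
u(T, Q) = -6
K(m) = -6
s(-95)/K(39) - 41018/O(103, 140) = -209/(-6) - 41018/(-800*103 - 4*103² + 200*140 + 140*103) = -209*(-⅙) - 41018/(-82400 - 4*10609 + 28000 + 14420) = 209/6 - 41018/(-82400 - 42436 + 28000 + 14420) = 209/6 - 41018/(-82416) = 209/6 - 41018*(-1/82416) = 209/6 + 20509/41208 = 485307/13736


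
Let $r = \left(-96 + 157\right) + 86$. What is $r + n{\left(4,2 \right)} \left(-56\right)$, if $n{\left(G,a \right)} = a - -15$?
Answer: $-805$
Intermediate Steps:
$n{\left(G,a \right)} = 15 + a$ ($n{\left(G,a \right)} = a + 15 = 15 + a$)
$r = 147$ ($r = 61 + 86 = 147$)
$r + n{\left(4,2 \right)} \left(-56\right) = 147 + \left(15 + 2\right) \left(-56\right) = 147 + 17 \left(-56\right) = 147 - 952 = -805$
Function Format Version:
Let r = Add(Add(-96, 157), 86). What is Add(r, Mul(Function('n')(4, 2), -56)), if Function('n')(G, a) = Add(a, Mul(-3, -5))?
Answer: -805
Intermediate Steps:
Function('n')(G, a) = Add(15, a) (Function('n')(G, a) = Add(a, 15) = Add(15, a))
r = 147 (r = Add(61, 86) = 147)
Add(r, Mul(Function('n')(4, 2), -56)) = Add(147, Mul(Add(15, 2), -56)) = Add(147, Mul(17, -56)) = Add(147, -952) = -805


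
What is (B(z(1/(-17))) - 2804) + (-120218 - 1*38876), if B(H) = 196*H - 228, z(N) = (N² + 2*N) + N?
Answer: -46864214/289 ≈ -1.6216e+5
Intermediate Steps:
z(N) = N² + 3*N
B(H) = -228 + 196*H
(B(z(1/(-17))) - 2804) + (-120218 - 1*38876) = ((-228 + 196*((3 + 1/(-17))/(-17))) - 2804) + (-120218 - 1*38876) = ((-228 + 196*(-(3 - 1/17)/17)) - 2804) + (-120218 - 38876) = ((-228 + 196*(-1/17*50/17)) - 2804) - 159094 = ((-228 + 196*(-50/289)) - 2804) - 159094 = ((-228 - 9800/289) - 2804) - 159094 = (-75692/289 - 2804) - 159094 = -886048/289 - 159094 = -46864214/289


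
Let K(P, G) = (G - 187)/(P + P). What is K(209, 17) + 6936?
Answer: 1449539/209 ≈ 6935.6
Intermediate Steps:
K(P, G) = (-187 + G)/(2*P) (K(P, G) = (-187 + G)/((2*P)) = (-187 + G)*(1/(2*P)) = (-187 + G)/(2*P))
K(209, 17) + 6936 = (½)*(-187 + 17)/209 + 6936 = (½)*(1/209)*(-170) + 6936 = -85/209 + 6936 = 1449539/209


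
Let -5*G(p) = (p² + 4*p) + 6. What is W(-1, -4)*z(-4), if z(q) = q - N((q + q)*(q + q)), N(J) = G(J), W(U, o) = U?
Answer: -4338/5 ≈ -867.60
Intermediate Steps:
G(p) = -6/5 - 4*p/5 - p²/5 (G(p) = -((p² + 4*p) + 6)/5 = -(6 + p² + 4*p)/5 = -6/5 - 4*p/5 - p²/5)
N(J) = -6/5 - 4*J/5 - J²/5
z(q) = 6/5 + q + 16*q²/5 + 16*q⁴/5 (z(q) = q - (-6/5 - 4*(q + q)*(q + q)/5 - (q + q)⁴/5) = q - (-6/5 - 4*2*q*2*q/5 - 16*q⁴/5) = q - (-6/5 - 16*q²/5 - 16*q⁴/5) = q + (6/5 + 16*q²/5 + 16*q⁴/5) = 6/5 + q + 16*q²/5 + 16*q⁴/5)
W(-1, -4)*z(-4) = -(6/5 - 4 + (16/5)*(-4)² + (16/5)*(-4)⁴) = -(6/5 - 4 + (16/5)*16 + (16/5)*256) = -(6/5 - 4 + 256/5 + 4096/5) = -1*4338/5 = -4338/5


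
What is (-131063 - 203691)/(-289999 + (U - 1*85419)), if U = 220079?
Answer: 334754/155339 ≈ 2.1550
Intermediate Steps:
(-131063 - 203691)/(-289999 + (U - 1*85419)) = (-131063 - 203691)/(-289999 + (220079 - 1*85419)) = -334754/(-289999 + (220079 - 85419)) = -334754/(-289999 + 134660) = -334754/(-155339) = -334754*(-1/155339) = 334754/155339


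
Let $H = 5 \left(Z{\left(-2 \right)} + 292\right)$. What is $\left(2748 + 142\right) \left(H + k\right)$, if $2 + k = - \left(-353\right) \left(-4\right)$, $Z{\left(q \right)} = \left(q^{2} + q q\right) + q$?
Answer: $219640$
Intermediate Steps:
$Z{\left(q \right)} = q + 2 q^{2}$ ($Z{\left(q \right)} = \left(q^{2} + q^{2}\right) + q = 2 q^{2} + q = q + 2 q^{2}$)
$k = -1414$ ($k = -2 - \left(-353\right) \left(-4\right) = -2 - 1412 = -1414$)
$H = 1490$ ($H = 5 \left(- 2 \left(1 + 2 \left(-2\right)\right) + 292\right) = 5 \left(- 2 \left(1 - 4\right) + 292\right) = 5 \left(\left(-2\right) \left(-3\right) + 292\right) = 5 \left(6 + 292\right) = 5 \cdot 298 = 1490$)
$\left(2748 + 142\right) \left(H + k\right) = \left(2748 + 142\right) \left(1490 - 1414\right) = 2890 \cdot 76 = 219640$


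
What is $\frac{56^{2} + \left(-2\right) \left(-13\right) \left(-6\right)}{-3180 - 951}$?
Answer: $- \frac{2980}{4131} \approx -0.72137$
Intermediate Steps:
$\frac{56^{2} + \left(-2\right) \left(-13\right) \left(-6\right)}{-3180 - 951} = \frac{3136 + 26 \left(-6\right)}{-4131} = \left(3136 - 156\right) \left(- \frac{1}{4131}\right) = 2980 \left(- \frac{1}{4131}\right) = - \frac{2980}{4131}$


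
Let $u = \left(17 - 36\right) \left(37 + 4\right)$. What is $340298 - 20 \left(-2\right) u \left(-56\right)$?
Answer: $2085258$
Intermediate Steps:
$u = -779$ ($u = \left(-19\right) 41 = -779$)
$340298 - 20 \left(-2\right) u \left(-56\right) = 340298 - 20 \left(-2\right) \left(-779\right) \left(-56\right) = 340298 - \left(-40\right) \left(-779\right) \left(-56\right) = 340298 - 31160 \left(-56\right) = 340298 - -1744960 = 340298 + 1744960 = 2085258$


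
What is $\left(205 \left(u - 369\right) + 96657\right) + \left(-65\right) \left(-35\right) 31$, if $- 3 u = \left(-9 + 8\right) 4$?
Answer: $\frac{275431}{3} \approx 91810.0$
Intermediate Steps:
$u = \frac{4}{3}$ ($u = - \frac{\left(-9 + 8\right) 4}{3} = - \frac{\left(-1\right) 4}{3} = \left(- \frac{1}{3}\right) \left(-4\right) = \frac{4}{3} \approx 1.3333$)
$\left(205 \left(u - 369\right) + 96657\right) + \left(-65\right) \left(-35\right) 31 = \left(205 \left(\frac{4}{3} - 369\right) + 96657\right) + \left(-65\right) \left(-35\right) 31 = \left(205 \left(- \frac{1103}{3}\right) + 96657\right) + 2275 \cdot 31 = \left(- \frac{226115}{3} + 96657\right) + 70525 = \frac{63856}{3} + 70525 = \frac{275431}{3}$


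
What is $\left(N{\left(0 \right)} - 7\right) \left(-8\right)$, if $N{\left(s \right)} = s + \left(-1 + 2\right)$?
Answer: $48$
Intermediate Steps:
$N{\left(s \right)} = 1 + s$ ($N{\left(s \right)} = s + 1 = 1 + s$)
$\left(N{\left(0 \right)} - 7\right) \left(-8\right) = \left(\left(1 + 0\right) - 7\right) \left(-8\right) = \left(1 - 7\right) \left(-8\right) = \left(-6\right) \left(-8\right) = 48$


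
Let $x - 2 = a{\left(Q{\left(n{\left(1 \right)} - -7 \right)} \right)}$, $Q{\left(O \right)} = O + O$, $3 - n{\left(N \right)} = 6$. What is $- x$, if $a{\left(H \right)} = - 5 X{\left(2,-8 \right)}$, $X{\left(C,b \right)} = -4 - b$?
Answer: $18$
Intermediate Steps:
$n{\left(N \right)} = -3$ ($n{\left(N \right)} = 3 - 6 = -3$)
$Q{\left(O \right)} = 2 O$
$a{\left(H \right)} = -20$ ($a{\left(H \right)} = - 5 \left(-4 - -8\right) = - 5 \left(-4 + 8\right) = \left(-5\right) 4 = -20$)
$x = -18$ ($x = 2 - 20 = -18$)
$- x = \left(-1\right) \left(-18\right) = 18$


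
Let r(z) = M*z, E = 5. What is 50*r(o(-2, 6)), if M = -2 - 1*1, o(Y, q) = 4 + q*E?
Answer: -5100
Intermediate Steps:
o(Y, q) = 4 + 5*q (o(Y, q) = 4 + q*5 = 4 + 5*q)
M = -3 (M = -2 - 1 = -3)
r(z) = -3*z
50*r(o(-2, 6)) = 50*(-3*(4 + 5*6)) = 50*(-3*(4 + 30)) = 50*(-3*34) = 50*(-102) = -5100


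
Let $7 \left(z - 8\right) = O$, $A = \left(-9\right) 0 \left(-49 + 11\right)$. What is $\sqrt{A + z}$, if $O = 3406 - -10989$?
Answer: $\frac{\sqrt{101157}}{7} \approx 45.436$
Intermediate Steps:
$O = 14395$ ($O = 3406 + 10989 = 14395$)
$A = 0$ ($A = 0 \left(-38\right) = 0$)
$z = \frac{14451}{7}$ ($z = 8 + \frac{1}{7} \cdot 14395 = 8 + \frac{14395}{7} = \frac{14451}{7} \approx 2064.4$)
$\sqrt{A + z} = \sqrt{0 + \frac{14451}{7}} = \sqrt{\frac{14451}{7}} = \frac{\sqrt{101157}}{7}$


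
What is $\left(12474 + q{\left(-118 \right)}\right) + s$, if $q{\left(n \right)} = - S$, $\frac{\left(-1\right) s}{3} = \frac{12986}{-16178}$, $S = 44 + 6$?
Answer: $\frac{100517215}{8089} \approx 12426.0$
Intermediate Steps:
$S = 50$
$s = \frac{19479}{8089}$ ($s = - 3 \frac{12986}{-16178} = - 3 \cdot 12986 \left(- \frac{1}{16178}\right) = \left(-3\right) \left(- \frac{6493}{8089}\right) = \frac{19479}{8089} \approx 2.4081$)
$q{\left(n \right)} = -50$ ($q{\left(n \right)} = \left(-1\right) 50 = -50$)
$\left(12474 + q{\left(-118 \right)}\right) + s = \left(12474 - 50\right) + \frac{19479}{8089} = 12424 + \frac{19479}{8089} = \frac{100517215}{8089}$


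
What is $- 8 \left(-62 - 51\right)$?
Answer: $904$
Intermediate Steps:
$- 8 \left(-62 - 51\right) = \left(-8\right) \left(-113\right) = 904$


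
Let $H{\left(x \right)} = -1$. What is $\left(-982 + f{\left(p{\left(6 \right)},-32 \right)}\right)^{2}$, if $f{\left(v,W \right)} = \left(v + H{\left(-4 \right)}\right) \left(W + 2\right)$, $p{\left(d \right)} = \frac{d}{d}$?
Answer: $964324$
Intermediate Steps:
$p{\left(d \right)} = 1$
$f{\left(v,W \right)} = \left(-1 + v\right) \left(2 + W\right)$ ($f{\left(v,W \right)} = \left(v - 1\right) \left(W + 2\right) = \left(-1 + v\right) \left(2 + W\right)$)
$\left(-982 + f{\left(p{\left(6 \right)},-32 \right)}\right)^{2} = \left(-982 - 0\right)^{2} = \left(-982 + \left(-2 + 32 + 2 - 32\right)\right)^{2} = \left(-982 + 0\right)^{2} = \left(-982\right)^{2} = 964324$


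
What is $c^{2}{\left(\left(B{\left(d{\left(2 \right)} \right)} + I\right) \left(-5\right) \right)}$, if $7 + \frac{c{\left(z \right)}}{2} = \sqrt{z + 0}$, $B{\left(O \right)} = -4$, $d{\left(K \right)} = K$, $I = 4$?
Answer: $196$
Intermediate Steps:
$c{\left(z \right)} = -14 + 2 \sqrt{z}$ ($c{\left(z \right)} = -14 + 2 \sqrt{z + 0} = -14 + 2 \sqrt{z}$)
$c^{2}{\left(\left(B{\left(d{\left(2 \right)} \right)} + I\right) \left(-5\right) \right)} = \left(-14 + 2 \sqrt{\left(-4 + 4\right) \left(-5\right)}\right)^{2} = \left(-14 + 2 \sqrt{0 \left(-5\right)}\right)^{2} = \left(-14 + 2 \sqrt{0}\right)^{2} = \left(-14 + 2 \cdot 0\right)^{2} = \left(-14 + 0\right)^{2} = \left(-14\right)^{2} = 196$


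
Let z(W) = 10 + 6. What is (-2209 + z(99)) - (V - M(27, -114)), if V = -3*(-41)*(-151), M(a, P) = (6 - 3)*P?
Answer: 16038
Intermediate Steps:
M(a, P) = 3*P
V = -18573 (V = 123*(-151) = -18573)
z(W) = 16
(-2209 + z(99)) - (V - M(27, -114)) = (-2209 + 16) - (-18573 - 3*(-114)) = -2193 - (-18573 - 1*(-342)) = -2193 - (-18573 + 342) = -2193 - 1*(-18231) = -2193 + 18231 = 16038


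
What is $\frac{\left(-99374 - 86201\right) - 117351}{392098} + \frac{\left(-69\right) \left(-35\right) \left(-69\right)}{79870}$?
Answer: $- \frac{182718265}{63911974} \approx -2.8589$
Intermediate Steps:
$\frac{\left(-99374 - 86201\right) - 117351}{392098} + \frac{\left(-69\right) \left(-35\right) \left(-69\right)}{79870} = \left(-185575 - 117351\right) \frac{1}{392098} + 2415 \left(-69\right) \frac{1}{79870} = \left(-302926\right) \frac{1}{392098} - \frac{4761}{2282} = - \frac{151463}{196049} - \frac{4761}{2282} = - \frac{182718265}{63911974}$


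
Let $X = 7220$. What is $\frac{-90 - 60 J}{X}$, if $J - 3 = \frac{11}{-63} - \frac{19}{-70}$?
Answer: $- \frac{1448}{37905} \approx -0.038201$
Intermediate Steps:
$J = \frac{1951}{630}$ ($J = 3 + \left(\frac{11}{-63} - \frac{19}{-70}\right) = 3 + \left(11 \left(- \frac{1}{63}\right) - - \frac{19}{70}\right) = 3 + \left(- \frac{11}{63} + \frac{19}{70}\right) = 3 + \frac{61}{630} = \frac{1951}{630} \approx 3.0968$)
$\frac{-90 - 60 J}{X} = \frac{-90 - \frac{3902}{21}}{7220} = \left(-90 - \frac{3902}{21}\right) \frac{1}{7220} = \left(- \frac{5792}{21}\right) \frac{1}{7220} = - \frac{1448}{37905}$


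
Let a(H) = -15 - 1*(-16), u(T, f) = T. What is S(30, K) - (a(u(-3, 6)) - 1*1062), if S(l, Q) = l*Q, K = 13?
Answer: 1451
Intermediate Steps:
S(l, Q) = Q*l
a(H) = 1 (a(H) = -15 + 16 = 1)
S(30, K) - (a(u(-3, 6)) - 1*1062) = 13*30 - (1 - 1*1062) = 390 - (1 - 1062) = 390 - 1*(-1061) = 390 + 1061 = 1451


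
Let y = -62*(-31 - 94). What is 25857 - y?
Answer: 18107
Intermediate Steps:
y = 7750 (y = -62*(-125) = 7750)
25857 - y = 25857 - 1*7750 = 25857 - 7750 = 18107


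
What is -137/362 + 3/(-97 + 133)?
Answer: -641/2172 ≈ -0.29512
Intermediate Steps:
-137/362 + 3/(-97 + 133) = -137*1/362 + 3/36 = -137/362 + 3*(1/36) = -137/362 + 1/12 = -641/2172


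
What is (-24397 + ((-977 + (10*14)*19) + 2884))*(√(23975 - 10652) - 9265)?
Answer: 183724950 - 19830*√13323 ≈ 1.8144e+8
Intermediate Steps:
(-24397 + ((-977 + (10*14)*19) + 2884))*(√(23975 - 10652) - 9265) = (-24397 + ((-977 + 140*19) + 2884))*(√13323 - 9265) = (-24397 + ((-977 + 2660) + 2884))*(-9265 + √13323) = (-24397 + (1683 + 2884))*(-9265 + √13323) = (-24397 + 4567)*(-9265 + √13323) = -19830*(-9265 + √13323) = 183724950 - 19830*√13323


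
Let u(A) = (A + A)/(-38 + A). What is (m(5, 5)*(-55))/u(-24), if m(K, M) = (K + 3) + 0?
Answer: -1705/3 ≈ -568.33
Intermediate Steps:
m(K, M) = 3 + K (m(K, M) = (3 + K) + 0 = 3 + K)
u(A) = 2*A/(-38 + A) (u(A) = (2*A)/(-38 + A) = 2*A/(-38 + A))
(m(5, 5)*(-55))/u(-24) = ((3 + 5)*(-55))/((2*(-24)/(-38 - 24))) = (8*(-55))/((2*(-24)/(-62))) = -440/(2*(-24)*(-1/62)) = -440/24/31 = -440*31/24 = -1705/3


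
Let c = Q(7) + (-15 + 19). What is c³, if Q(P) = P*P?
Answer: 148877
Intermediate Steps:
Q(P) = P²
c = 53 (c = 7² + (-15 + 19) = 49 + 4 = 53)
c³ = 53³ = 148877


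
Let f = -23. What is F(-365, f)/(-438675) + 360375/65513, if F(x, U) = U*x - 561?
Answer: 157574274283/28738915275 ≈ 5.4830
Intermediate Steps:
F(x, U) = -561 + U*x
F(-365, f)/(-438675) + 360375/65513 = (-561 - 23*(-365))/(-438675) + 360375/65513 = (-561 + 8395)*(-1/438675) + 360375*(1/65513) = 7834*(-1/438675) + 360375/65513 = -7834/438675 + 360375/65513 = 157574274283/28738915275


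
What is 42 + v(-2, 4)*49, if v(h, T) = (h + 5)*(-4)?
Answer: -546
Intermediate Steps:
v(h, T) = -20 - 4*h (v(h, T) = (5 + h)*(-4) = -20 - 4*h)
42 + v(-2, 4)*49 = 42 + (-20 - 4*(-2))*49 = 42 + (-20 + 8)*49 = 42 - 12*49 = 42 - 588 = -546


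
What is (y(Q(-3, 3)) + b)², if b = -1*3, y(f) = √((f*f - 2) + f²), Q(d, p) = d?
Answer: 1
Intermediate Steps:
y(f) = √(-2 + 2*f²) (y(f) = √((f² - 2) + f²) = √((-2 + f²) + f²) = √(-2 + 2*f²))
b = -3
(y(Q(-3, 3)) + b)² = (√(-2 + 2*(-3)²) - 3)² = (√(-2 + 2*9) - 3)² = (√(-2 + 18) - 3)² = (√16 - 3)² = (4 - 3)² = 1² = 1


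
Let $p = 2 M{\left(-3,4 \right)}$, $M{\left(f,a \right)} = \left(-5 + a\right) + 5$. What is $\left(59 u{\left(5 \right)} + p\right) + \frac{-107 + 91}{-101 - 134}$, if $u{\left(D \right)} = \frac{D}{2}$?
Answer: $\frac{73117}{470} \approx 155.57$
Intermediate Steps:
$M{\left(f,a \right)} = a$
$u{\left(D \right)} = \frac{D}{2}$ ($u{\left(D \right)} = D \frac{1}{2} = \frac{D}{2}$)
$p = 8$ ($p = 2 \cdot 4 = 8$)
$\left(59 u{\left(5 \right)} + p\right) + \frac{-107 + 91}{-101 - 134} = \left(59 \cdot \frac{1}{2} \cdot 5 + 8\right) + \frac{-107 + 91}{-101 - 134} = \left(59 \cdot \frac{5}{2} + 8\right) - \frac{16}{-235} = \left(\frac{295}{2} + 8\right) - - \frac{16}{235} = \frac{311}{2} + \frac{16}{235} = \frac{73117}{470}$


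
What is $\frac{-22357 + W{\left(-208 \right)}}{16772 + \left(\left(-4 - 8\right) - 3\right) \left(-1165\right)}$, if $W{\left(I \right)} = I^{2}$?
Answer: $\frac{909}{1489} \approx 0.61048$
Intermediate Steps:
$\frac{-22357 + W{\left(-208 \right)}}{16772 + \left(\left(-4 - 8\right) - 3\right) \left(-1165\right)} = \frac{-22357 + \left(-208\right)^{2}}{16772 + \left(\left(-4 - 8\right) - 3\right) \left(-1165\right)} = \frac{-22357 + 43264}{16772 + \left(-12 - 3\right) \left(-1165\right)} = \frac{20907}{16772 - -17475} = \frac{20907}{16772 + 17475} = \frac{20907}{34247} = 20907 \cdot \frac{1}{34247} = \frac{909}{1489}$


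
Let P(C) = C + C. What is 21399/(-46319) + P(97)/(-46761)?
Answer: -11094775/23801349 ≈ -0.46614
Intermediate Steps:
P(C) = 2*C
21399/(-46319) + P(97)/(-46761) = 21399/(-46319) + (2*97)/(-46761) = 21399*(-1/46319) + 194*(-1/46761) = -3057/6617 - 194/46761 = -11094775/23801349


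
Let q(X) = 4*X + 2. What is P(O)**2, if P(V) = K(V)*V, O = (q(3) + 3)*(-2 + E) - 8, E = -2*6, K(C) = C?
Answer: 3662186256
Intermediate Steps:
q(X) = 2 + 4*X
E = -12
O = -246 (O = ((2 + 4*3) + 3)*(-2 - 12) - 8 = ((2 + 12) + 3)*(-14) - 8 = (14 + 3)*(-14) - 8 = 17*(-14) - 8 = -238 - 8 = -246)
P(V) = V**2 (P(V) = V*V = V**2)
P(O)**2 = ((-246)**2)**2 = 60516**2 = 3662186256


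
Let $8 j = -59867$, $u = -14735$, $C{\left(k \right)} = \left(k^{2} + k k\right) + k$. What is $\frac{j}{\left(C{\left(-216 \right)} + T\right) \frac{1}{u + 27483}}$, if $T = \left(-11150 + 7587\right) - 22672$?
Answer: $- \frac{190796129}{133722} \approx -1426.8$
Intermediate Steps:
$C{\left(k \right)} = k + 2 k^{2}$ ($C{\left(k \right)} = \left(k^{2} + k^{2}\right) + k = 2 k^{2} + k = k + 2 k^{2}$)
$T = -26235$ ($T = -3563 - 22672 = -26235$)
$j = - \frac{59867}{8}$ ($j = \frac{1}{8} \left(-59867\right) = - \frac{59867}{8} \approx -7483.4$)
$\frac{j}{\left(C{\left(-216 \right)} + T\right) \frac{1}{u + 27483}} = - \frac{59867}{8 \frac{- 216 \left(1 + 2 \left(-216\right)\right) - 26235}{-14735 + 27483}} = - \frac{59867}{8 \frac{- 216 \left(1 - 432\right) - 26235}{12748}} = - \frac{59867}{8 \left(\left(-216\right) \left(-431\right) - 26235\right) \frac{1}{12748}} = - \frac{59867}{8 \left(93096 - 26235\right) \frac{1}{12748}} = - \frac{59867}{8 \cdot 66861 \cdot \frac{1}{12748}} = - \frac{59867}{8 \cdot \frac{66861}{12748}} = \left(- \frac{59867}{8}\right) \frac{12748}{66861} = - \frac{190796129}{133722}$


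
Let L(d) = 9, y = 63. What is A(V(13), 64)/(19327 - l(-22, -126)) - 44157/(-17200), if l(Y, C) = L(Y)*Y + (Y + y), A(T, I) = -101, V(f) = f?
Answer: 214654447/83781200 ≈ 2.5621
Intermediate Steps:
l(Y, C) = 63 + 10*Y (l(Y, C) = 9*Y + (Y + 63) = 9*Y + (63 + Y) = 63 + 10*Y)
A(V(13), 64)/(19327 - l(-22, -126)) - 44157/(-17200) = -101/(19327 - (63 + 10*(-22))) - 44157/(-17200) = -101/(19327 - (63 - 220)) - 44157*(-1/17200) = -101/(19327 - 1*(-157)) + 44157/17200 = -101/(19327 + 157) + 44157/17200 = -101/19484 + 44157/17200 = 214654447/83781200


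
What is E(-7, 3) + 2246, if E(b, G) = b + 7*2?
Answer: 2253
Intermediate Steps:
E(b, G) = 14 + b (E(b, G) = b + 14 = 14 + b)
E(-7, 3) + 2246 = (14 - 7) + 2246 = 7 + 2246 = 2253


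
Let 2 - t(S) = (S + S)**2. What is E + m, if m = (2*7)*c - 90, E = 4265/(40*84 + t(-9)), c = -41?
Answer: -2012967/3038 ≈ -662.60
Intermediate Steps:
t(S) = 2 - 4*S**2 (t(S) = 2 - (S + S)**2 = 2 - (2*S)**2 = 2 - 4*S**2)
E = 4265/3038 (E = 4265/(40*84 + (2 - 4*(-9)**2)) = 4265/(3360 + (2 - 4*81)) = 4265/(3360 + (2 - 324)) = 4265/(3360 - 322) = 4265/3038 ≈ 1.4039)
m = -664 (m = (2*7)*(-41) - 90 = 14*(-41) - 90 = -574 - 90 = -664)
E + m = 4265/3038 - 664 = -2012967/3038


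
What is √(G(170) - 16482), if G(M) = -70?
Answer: 2*I*√4138 ≈ 128.65*I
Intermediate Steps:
√(G(170) - 16482) = √(-70 - 16482) = √(-16552) = 2*I*√4138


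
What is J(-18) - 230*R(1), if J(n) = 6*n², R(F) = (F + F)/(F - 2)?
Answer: 2404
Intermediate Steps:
R(F) = 2*F/(-2 + F) (R(F) = (2*F)/(-2 + F) = 2*F/(-2 + F))
J(-18) - 230*R(1) = 6*(-18)² - 460/(-2 + 1) = 6*324 - 460/(-1) = 1944 - 460*(-1) = 1944 - 230*(-2) = 1944 + 460 = 2404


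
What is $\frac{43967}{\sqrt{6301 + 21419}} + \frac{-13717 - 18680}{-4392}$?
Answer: $\frac{10799}{1464} + \frac{571 \sqrt{770}}{60} \approx 271.45$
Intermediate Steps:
$\frac{43967}{\sqrt{6301 + 21419}} + \frac{-13717 - 18680}{-4392} = \frac{43967}{\sqrt{27720}} - - \frac{10799}{1464} = \frac{43967}{6 \sqrt{770}} + \frac{10799}{1464} = 43967 \frac{\sqrt{770}}{4620} + \frac{10799}{1464} = \frac{571 \sqrt{770}}{60} + \frac{10799}{1464} = \frac{10799}{1464} + \frac{571 \sqrt{770}}{60}$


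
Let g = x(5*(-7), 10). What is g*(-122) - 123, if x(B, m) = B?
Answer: 4147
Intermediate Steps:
g = -35 (g = 5*(-7) = -35)
g*(-122) - 123 = -35*(-122) - 123 = 4270 - 123 = 4147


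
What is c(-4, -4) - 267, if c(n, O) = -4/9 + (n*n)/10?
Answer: -11963/45 ≈ -265.84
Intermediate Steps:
c(n, O) = -4/9 + n**2/10 (c(n, O) = -4*1/9 + n**2*(1/10) = -4/9 + n**2/10)
c(-4, -4) - 267 = (-4/9 + (1/10)*(-4)**2) - 267 = (-4/9 + (1/10)*16) - 267 = (-4/9 + 8/5) - 267 = 52/45 - 267 = -11963/45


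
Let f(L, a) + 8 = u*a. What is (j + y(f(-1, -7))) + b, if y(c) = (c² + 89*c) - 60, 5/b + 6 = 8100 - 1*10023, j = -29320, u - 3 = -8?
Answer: -50632397/1929 ≈ -26248.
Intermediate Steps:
u = -5 (u = 3 - 8 = -5)
f(L, a) = -8 - 5*a
b = -5/1929 (b = 5/(-6 + (8100 - 1*10023)) = 5/(-6 + (8100 - 10023)) = 5/(-6 - 1923) = 5/(-1929) = 5*(-1/1929) = -5/1929 ≈ -0.0025920)
y(c) = -60 + c² + 89*c
(j + y(f(-1, -7))) + b = (-29320 + (-60 + (-8 - 5*(-7))² + 89*(-8 - 5*(-7)))) - 5/1929 = (-29320 + (-60 + (-8 + 35)² + 89*(-8 + 35))) - 5/1929 = (-29320 + (-60 + 27² + 89*27)) - 5/1929 = (-29320 + (-60 + 729 + 2403)) - 5/1929 = (-29320 + 3072) - 5/1929 = -26248 - 5/1929 = -50632397/1929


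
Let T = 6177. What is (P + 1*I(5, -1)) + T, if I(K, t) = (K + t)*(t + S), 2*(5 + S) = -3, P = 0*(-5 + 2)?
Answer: 6147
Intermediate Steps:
P = 0 (P = 0*(-3) = 0)
S = -13/2 (S = -5 + (1/2)*(-3) = -5 - 3/2 = -13/2 ≈ -6.5000)
I(K, t) = (-13/2 + t)*(K + t) (I(K, t) = (K + t)*(t - 13/2) = (K + t)*(-13/2 + t) = (-13/2 + t)*(K + t))
(P + 1*I(5, -1)) + T = (0 + 1*((-1)**2 - 13/2*5 - 13/2*(-1) + 5*(-1))) + 6177 = (0 + 1*(1 - 65/2 + 13/2 - 5)) + 6177 = (0 + 1*(-30)) + 6177 = (0 - 30) + 6177 = -30 + 6177 = 6147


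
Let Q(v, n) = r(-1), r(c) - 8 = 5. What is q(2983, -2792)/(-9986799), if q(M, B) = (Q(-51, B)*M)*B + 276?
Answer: 108270692/9986799 ≈ 10.841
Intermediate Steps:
r(c) = 13 (r(c) = 8 + 5 = 13)
Q(v, n) = 13
q(M, B) = 276 + 13*B*M (q(M, B) = (13*M)*B + 276 = 13*B*M + 276 = 276 + 13*B*M)
q(2983, -2792)/(-9986799) = (276 + 13*(-2792)*2983)/(-9986799) = (276 - 108270968)*(-1/9986799) = -108270692*(-1/9986799) = 108270692/9986799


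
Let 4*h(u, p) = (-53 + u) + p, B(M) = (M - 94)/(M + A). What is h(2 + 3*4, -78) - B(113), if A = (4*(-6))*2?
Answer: -7681/260 ≈ -29.542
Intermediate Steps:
A = -48 (A = -24*2 = -48)
B(M) = (-94 + M)/(-48 + M) (B(M) = (M - 94)/(M - 48) = (-94 + M)/(-48 + M))
h(u, p) = -53/4 + p/4 + u/4 (h(u, p) = ((-53 + u) + p)/4 = (-53 + p + u)/4 = -53/4 + p/4 + u/4)
h(2 + 3*4, -78) - B(113) = (-53/4 + (¼)*(-78) + (2 + 3*4)/4) - (-94 + 113)/(-48 + 113) = (-53/4 - 39/2 + (2 + 12)/4) - 19/65 = (-53/4 - 39/2 + (¼)*14) - 19/65 = (-53/4 - 39/2 + 7/2) - 1*19/65 = -117/4 - 19/65 = -7681/260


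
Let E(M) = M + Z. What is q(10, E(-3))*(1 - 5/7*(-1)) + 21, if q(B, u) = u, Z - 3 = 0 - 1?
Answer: 135/7 ≈ 19.286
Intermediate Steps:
Z = 2 (Z = 3 + (0 - 1) = 3 - 1 = 2)
E(M) = 2 + M (E(M) = M + 2 = 2 + M)
q(10, E(-3))*(1 - 5/7*(-1)) + 21 = (2 - 3)*(1 - 5/7*(-1)) + 21 = -(1 - 5*⅐*(-1)) + 21 = -(1 - 5/7*(-1)) + 21 = -(1 + 5/7) + 21 = -1*12/7 + 21 = -12/7 + 21 = 135/7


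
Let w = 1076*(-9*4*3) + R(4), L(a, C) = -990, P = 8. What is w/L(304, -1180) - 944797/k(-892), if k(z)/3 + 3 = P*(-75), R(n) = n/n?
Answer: 127285277/198990 ≈ 639.66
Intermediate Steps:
R(n) = 1
w = -116207 (w = 1076*(-9*4*3) + 1 = 1076*(-36*3) + 1 = 1076*(-108) + 1 = -116208 + 1 = -116207)
k(z) = -1809 (k(z) = -9 + 3*(8*(-75)) = -9 + 3*(-600) = -9 - 1800 = -1809)
w/L(304, -1180) - 944797/k(-892) = -116207/(-990) - 944797/(-1809) = -116207*(-1/990) - 944797*(-1/1809) = 116207/990 + 944797/1809 = 127285277/198990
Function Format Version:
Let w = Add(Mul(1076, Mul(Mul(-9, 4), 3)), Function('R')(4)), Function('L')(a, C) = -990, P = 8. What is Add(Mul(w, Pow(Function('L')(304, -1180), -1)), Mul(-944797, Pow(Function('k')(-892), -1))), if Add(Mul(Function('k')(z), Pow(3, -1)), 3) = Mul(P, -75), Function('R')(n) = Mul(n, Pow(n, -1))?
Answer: Rational(127285277, 198990) ≈ 639.66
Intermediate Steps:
Function('R')(n) = 1
w = -116207 (w = Add(Mul(1076, Mul(Mul(-9, 4), 3)), 1) = Add(Mul(1076, Mul(-36, 3)), 1) = Add(Mul(1076, -108), 1) = Add(-116208, 1) = -116207)
Function('k')(z) = -1809 (Function('k')(z) = Add(-9, Mul(3, Mul(8, -75))) = Add(-9, Mul(3, -600)) = Add(-9, -1800) = -1809)
Add(Mul(w, Pow(Function('L')(304, -1180), -1)), Mul(-944797, Pow(Function('k')(-892), -1))) = Add(Mul(-116207, Pow(-990, -1)), Mul(-944797, Pow(-1809, -1))) = Add(Mul(-116207, Rational(-1, 990)), Mul(-944797, Rational(-1, 1809))) = Add(Rational(116207, 990), Rational(944797, 1809)) = Rational(127285277, 198990)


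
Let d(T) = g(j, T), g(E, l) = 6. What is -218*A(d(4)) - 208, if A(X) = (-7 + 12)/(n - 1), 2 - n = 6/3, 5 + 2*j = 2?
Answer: 882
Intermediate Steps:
j = -3/2 (j = -5/2 + (1/2)*2 = -5/2 + 1 = -3/2 ≈ -1.5000)
d(T) = 6
n = 0 (n = 2 - 6/3 = 2 - 1*2 = 2 - 2 = 0)
A(X) = -5 (A(X) = (-7 + 12)/(0 - 1) = 5/(-1) = 5*(-1) = -5)
-218*A(d(4)) - 208 = -218*(-5) - 208 = 1090 - 208 = 882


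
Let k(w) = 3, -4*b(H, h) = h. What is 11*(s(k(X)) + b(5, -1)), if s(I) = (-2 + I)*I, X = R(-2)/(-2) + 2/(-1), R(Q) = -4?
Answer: 143/4 ≈ 35.750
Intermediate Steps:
b(H, h) = -h/4
X = 0 (X = -4/(-2) + 2/(-1) = -4*(-½) + 2*(-1) = 2 - 2 = 0)
s(I) = I*(-2 + I)
11*(s(k(X)) + b(5, -1)) = 11*(3*(-2 + 3) - ¼*(-1)) = 11*(3*1 + ¼) = 11*(3 + ¼) = 11*(13/4) = 143/4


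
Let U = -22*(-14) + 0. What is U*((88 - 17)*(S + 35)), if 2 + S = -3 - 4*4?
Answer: 306152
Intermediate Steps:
S = -21 (S = -2 + (-3 - 4*4) = -2 + (-3 - 16) = -2 - 19 = -21)
U = 308 (U = 308 + 0 = 308)
U*((88 - 17)*(S + 35)) = 308*((88 - 17)*(-21 + 35)) = 308*(71*14) = 308*994 = 306152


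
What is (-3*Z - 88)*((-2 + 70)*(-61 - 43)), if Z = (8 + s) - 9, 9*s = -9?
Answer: 579904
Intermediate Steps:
s = -1 (s = (⅑)*(-9) = -1)
Z = -2 (Z = (8 - 1) - 9 = 7 - 9 = -2)
(-3*Z - 88)*((-2 + 70)*(-61 - 43)) = (-3*(-2) - 88)*((-2 + 70)*(-61 - 43)) = (6 - 88)*(68*(-104)) = -82*(-7072) = 579904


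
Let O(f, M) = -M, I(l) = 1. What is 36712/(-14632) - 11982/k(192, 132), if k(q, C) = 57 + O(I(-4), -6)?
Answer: -7401395/38409 ≈ -192.70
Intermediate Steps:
k(q, C) = 63 (k(q, C) = 57 - 1*(-6) = 57 + 6 = 63)
36712/(-14632) - 11982/k(192, 132) = 36712/(-14632) - 11982/63 = 36712*(-1/14632) - 11982*1/63 = -4589/1829 - 3994/21 = -7401395/38409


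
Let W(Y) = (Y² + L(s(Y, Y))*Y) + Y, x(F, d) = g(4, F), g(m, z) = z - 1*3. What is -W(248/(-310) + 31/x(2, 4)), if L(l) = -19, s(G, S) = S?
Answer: -39591/25 ≈ -1583.6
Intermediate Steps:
g(m, z) = -3 + z (g(m, z) = z - 3 = -3 + z)
x(F, d) = -3 + F
W(Y) = Y² - 18*Y (W(Y) = (Y² - 19*Y) + Y = Y² - 18*Y)
-W(248/(-310) + 31/x(2, 4)) = -(248/(-310) + 31/(-3 + 2))*(-18 + (248/(-310) + 31/(-3 + 2))) = -(248*(-1/310) + 31/(-1))*(-18 + (248*(-1/310) + 31/(-1))) = -(-⅘ + 31*(-1))*(-18 + (-⅘ + 31*(-1))) = -(-⅘ - 31)*(-18 + (-⅘ - 31)) = -(-159)*(-18 - 159/5)/5 = -(-159)*(-249)/(5*5) = -1*39591/25 = -39591/25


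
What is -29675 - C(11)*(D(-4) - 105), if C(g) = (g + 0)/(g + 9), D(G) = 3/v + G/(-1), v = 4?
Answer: -2369589/80 ≈ -29620.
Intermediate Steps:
D(G) = ¾ - G (D(G) = 3/4 + G/(-1) = 3*(¼) + G*(-1) = ¾ - G)
C(g) = g/(9 + g)
-29675 - C(11)*(D(-4) - 105) = -29675 - 11/(9 + 11)*((¾ - 1*(-4)) - 105) = -29675 - 11/20*((¾ + 4) - 105) = -29675 - 11*(1/20)*(19/4 - 105) = -29675 - 11*(-401)/(20*4) = -29675 - 1*(-4411/80) = -29675 + 4411/80 = -2369589/80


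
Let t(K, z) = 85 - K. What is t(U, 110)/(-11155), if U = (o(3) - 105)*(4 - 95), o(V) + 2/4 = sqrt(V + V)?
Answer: 19031/22310 - 91*sqrt(6)/11155 ≈ 0.83304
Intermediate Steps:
o(V) = -1/2 + sqrt(2)*sqrt(V) (o(V) = -1/2 + sqrt(V + V) = -1/2 + sqrt(2*V) = -1/2 + sqrt(2)*sqrt(V))
U = 19201/2 - 91*sqrt(6) (U = ((-1/2 + sqrt(2)*sqrt(3)) - 105)*(4 - 95) = ((-1/2 + sqrt(6)) - 105)*(-91) = (-211/2 + sqrt(6))*(-91) = 19201/2 - 91*sqrt(6) ≈ 9377.6)
t(U, 110)/(-11155) = (85 - (19201/2 - 91*sqrt(6)))/(-11155) = (85 + (-19201/2 + 91*sqrt(6)))*(-1/11155) = (-19031/2 + 91*sqrt(6))*(-1/11155) = 19031/22310 - 91*sqrt(6)/11155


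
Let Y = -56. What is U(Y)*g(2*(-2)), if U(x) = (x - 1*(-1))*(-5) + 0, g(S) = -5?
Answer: -1375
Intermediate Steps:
U(x) = -5 - 5*x (U(x) = (x + 1)*(-5) + 0 = (1 + x)*(-5) + 0 = (-5 - 5*x) + 0 = -5 - 5*x)
U(Y)*g(2*(-2)) = (-5 - 5*(-56))*(-5) = (-5 + 280)*(-5) = 275*(-5) = -1375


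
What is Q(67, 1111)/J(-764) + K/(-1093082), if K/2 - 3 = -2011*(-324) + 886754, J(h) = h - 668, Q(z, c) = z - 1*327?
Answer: -515193753/195661678 ≈ -2.6331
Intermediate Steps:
Q(z, c) = -327 + z (Q(z, c) = z - 327 = -327 + z)
J(h) = -668 + h
K = 3076642 (K = 6 + 2*(-2011*(-324) + 886754) = 6 + 2*(651564 + 886754) = 6 + 2*1538318 = 6 + 3076636 = 3076642)
Q(67, 1111)/J(-764) + K/(-1093082) = (-327 + 67)/(-668 - 764) + 3076642/(-1093082) = -260/(-1432) + 3076642*(-1/1093082) = -260*(-1/1432) - 1538321/546541 = 65/358 - 1538321/546541 = -515193753/195661678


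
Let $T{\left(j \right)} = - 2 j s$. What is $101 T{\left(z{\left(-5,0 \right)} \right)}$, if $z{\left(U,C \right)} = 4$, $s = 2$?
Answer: $-1616$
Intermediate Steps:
$T{\left(j \right)} = - 4 j$ ($T{\left(j \right)} = - 2 j 2 = - 4 j$)
$101 T{\left(z{\left(-5,0 \right)} \right)} = 101 \left(\left(-4\right) 4\right) = 101 \left(-16\right) = -1616$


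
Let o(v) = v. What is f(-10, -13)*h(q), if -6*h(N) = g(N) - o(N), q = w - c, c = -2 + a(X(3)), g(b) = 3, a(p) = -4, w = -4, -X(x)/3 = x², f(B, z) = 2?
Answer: -⅓ ≈ -0.33333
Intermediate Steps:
X(x) = -3*x²
c = -6 (c = -2 - 4 = -6)
q = 2 (q = -4 - 1*(-6) = -4 + 6 = 2)
h(N) = -½ + N/6 (h(N) = -(3 - N)/6 = -½ + N/6)
f(-10, -13)*h(q) = 2*(-½ + (⅙)*2) = 2*(-½ + ⅓) = 2*(-⅙) = -⅓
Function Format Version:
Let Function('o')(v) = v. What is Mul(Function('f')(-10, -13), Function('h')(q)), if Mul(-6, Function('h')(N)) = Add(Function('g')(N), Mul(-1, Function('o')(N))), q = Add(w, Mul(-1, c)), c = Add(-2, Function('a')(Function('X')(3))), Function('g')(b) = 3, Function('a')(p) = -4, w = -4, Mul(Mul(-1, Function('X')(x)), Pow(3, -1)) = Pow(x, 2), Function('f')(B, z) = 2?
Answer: Rational(-1, 3) ≈ -0.33333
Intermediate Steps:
Function('X')(x) = Mul(-3, Pow(x, 2))
c = -6 (c = Add(-2, -4) = -6)
q = 2 (q = Add(-4, Mul(-1, -6)) = Add(-4, 6) = 2)
Function('h')(N) = Add(Rational(-1, 2), Mul(Rational(1, 6), N)) (Function('h')(N) = Mul(Rational(-1, 6), Add(3, Mul(-1, N))) = Add(Rational(-1, 2), Mul(Rational(1, 6), N)))
Mul(Function('f')(-10, -13), Function('h')(q)) = Mul(2, Add(Rational(-1, 2), Mul(Rational(1, 6), 2))) = Mul(2, Add(Rational(-1, 2), Rational(1, 3))) = Mul(2, Rational(-1, 6)) = Rational(-1, 3)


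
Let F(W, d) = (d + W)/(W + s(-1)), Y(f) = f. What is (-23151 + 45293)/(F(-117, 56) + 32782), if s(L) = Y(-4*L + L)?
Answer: 2524188/3737209 ≈ 0.67542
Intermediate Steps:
s(L) = -3*L (s(L) = -4*L + L = -3*L)
F(W, d) = (W + d)/(3 + W) (F(W, d) = (d + W)/(W - 3*(-1)) = (W + d)/(W + 3) = (W + d)/(3 + W))
(-23151 + 45293)/(F(-117, 56) + 32782) = (-23151 + 45293)/((-117 + 56)/(3 - 117) + 32782) = 22142/(-61/(-114) + 32782) = 22142/(-1/114*(-61) + 32782) = 22142/(61/114 + 32782) = 22142/(3737209/114) = 22142*(114/3737209) = 2524188/3737209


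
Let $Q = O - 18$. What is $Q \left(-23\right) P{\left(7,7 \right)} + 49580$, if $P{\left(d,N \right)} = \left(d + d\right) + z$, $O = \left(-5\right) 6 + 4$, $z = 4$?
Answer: $67796$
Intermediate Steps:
$O = -26$ ($O = -30 + 4 = -26$)
$P{\left(d,N \right)} = 4 + 2 d$ ($P{\left(d,N \right)} = \left(d + d\right) + 4 = 2 d + 4 = 4 + 2 d$)
$Q = -44$ ($Q = -26 - 18 = -44$)
$Q \left(-23\right) P{\left(7,7 \right)} + 49580 = \left(-44\right) \left(-23\right) \left(4 + 2 \cdot 7\right) + 49580 = 1012 \left(4 + 14\right) + 49580 = 1012 \cdot 18 + 49580 = 18216 + 49580 = 67796$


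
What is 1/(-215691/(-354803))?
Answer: 354803/215691 ≈ 1.6450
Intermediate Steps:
1/(-215691/(-354803)) = 1/(-215691*(-1/354803)) = 1/(215691/354803) = 354803/215691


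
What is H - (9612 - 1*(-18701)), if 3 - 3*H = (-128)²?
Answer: -101320/3 ≈ -33773.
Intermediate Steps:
H = -16381/3 (H = 1 - ⅓*(-128)² = 1 - ⅓*16384 = 1 - 16384/3 = -16381/3 ≈ -5460.3)
H - (9612 - 1*(-18701)) = -16381/3 - (9612 - 1*(-18701)) = -16381/3 - (9612 + 18701) = -16381/3 - 1*28313 = -16381/3 - 28313 = -101320/3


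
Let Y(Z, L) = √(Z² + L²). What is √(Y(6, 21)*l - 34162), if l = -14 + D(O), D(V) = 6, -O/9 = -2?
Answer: √(-34162 - 24*√53) ≈ 185.3*I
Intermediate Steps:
O = 18 (O = -9*(-2) = 18)
Y(Z, L) = √(L² + Z²)
l = -8 (l = -14 + 6 = -8)
√(Y(6, 21)*l - 34162) = √(√(21² + 6²)*(-8) - 34162) = √(√(441 + 36)*(-8) - 34162) = √(√477*(-8) - 34162) = √((3*√53)*(-8) - 34162) = √(-24*√53 - 34162) = √(-34162 - 24*√53)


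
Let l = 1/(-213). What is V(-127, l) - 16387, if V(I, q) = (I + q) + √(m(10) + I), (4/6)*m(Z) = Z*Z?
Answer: -3517483/213 + √23 ≈ -16509.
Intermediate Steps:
m(Z) = 3*Z²/2 (m(Z) = 3*(Z*Z)/2 = 3*Z²/2)
l = -1/213 ≈ -0.0046948
V(I, q) = I + q + √(150 + I) (V(I, q) = (I + q) + √((3/2)*10² + I) = (I + q) + √((3/2)*100 + I) = (I + q) + √(150 + I) = I + q + √(150 + I))
V(-127, l) - 16387 = (-127 - 1/213 + √(150 - 127)) - 16387 = (-127 - 1/213 + √23) - 16387 = (-27052/213 + √23) - 16387 = -3517483/213 + √23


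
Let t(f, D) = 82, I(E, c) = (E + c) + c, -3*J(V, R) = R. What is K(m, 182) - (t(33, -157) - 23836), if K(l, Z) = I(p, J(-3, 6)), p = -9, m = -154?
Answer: 23741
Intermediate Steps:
J(V, R) = -R/3
I(E, c) = E + 2*c
K(l, Z) = -13 (K(l, Z) = -9 + 2*(-⅓*6) = -9 + 2*(-2) = -9 - 4 = -13)
K(m, 182) - (t(33, -157) - 23836) = -13 - (82 - 23836) = -13 - 1*(-23754) = -13 + 23754 = 23741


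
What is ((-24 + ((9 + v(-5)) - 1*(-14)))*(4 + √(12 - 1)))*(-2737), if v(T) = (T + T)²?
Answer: -1083852 - 270963*√11 ≈ -1.9825e+6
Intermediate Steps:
v(T) = 4*T² (v(T) = (2*T)² = 4*T²)
((-24 + ((9 + v(-5)) - 1*(-14)))*(4 + √(12 - 1)))*(-2737) = ((-24 + ((9 + 4*(-5)²) - 1*(-14)))*(4 + √(12 - 1)))*(-2737) = ((-24 + ((9 + 4*25) + 14))*(4 + √11))*(-2737) = ((-24 + ((9 + 100) + 14))*(4 + √11))*(-2737) = ((-24 + (109 + 14))*(4 + √11))*(-2737) = ((-24 + 123)*(4 + √11))*(-2737) = (99*(4 + √11))*(-2737) = (396 + 99*√11)*(-2737) = -1083852 - 270963*√11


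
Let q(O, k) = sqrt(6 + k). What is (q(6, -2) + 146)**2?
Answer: 21904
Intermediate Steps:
(q(6, -2) + 146)**2 = (sqrt(6 - 2) + 146)**2 = (sqrt(4) + 146)**2 = (2 + 146)**2 = 148**2 = 21904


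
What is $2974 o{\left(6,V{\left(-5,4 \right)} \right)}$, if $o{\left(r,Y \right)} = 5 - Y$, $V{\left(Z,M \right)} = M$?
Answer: $2974$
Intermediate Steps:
$2974 o{\left(6,V{\left(-5,4 \right)} \right)} = 2974 \left(5 - 4\right) = 2974 \cdot 1 = 2974$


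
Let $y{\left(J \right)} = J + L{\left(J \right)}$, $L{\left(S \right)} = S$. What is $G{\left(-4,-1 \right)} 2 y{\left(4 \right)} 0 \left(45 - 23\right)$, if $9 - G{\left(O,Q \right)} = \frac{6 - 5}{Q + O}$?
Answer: $0$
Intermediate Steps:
$G{\left(O,Q \right)} = 9 - \frac{1}{O + Q}$ ($G{\left(O,Q \right)} = 9 - \frac{6 - 5}{Q + O} = 9 - 1 \frac{1}{O + Q} = 9 - \frac{1}{O + Q}$)
$y{\left(J \right)} = 2 J$ ($y{\left(J \right)} = J + J = 2 J$)
$G{\left(-4,-1 \right)} 2 y{\left(4 \right)} 0 \left(45 - 23\right) = \frac{-1 + 9 \left(-4\right) + 9 \left(-1\right)}{-4 - 1} \cdot 2 \cdot 2 \cdot 4 \cdot 0 \left(45 - 23\right) = \frac{-1 - 36 - 9}{-5} \cdot 2 \cdot 8 \cdot 0 \cdot 22 = \left(- \frac{1}{5}\right) \left(-46\right) 16 \cdot 0 \cdot 22 = \frac{46}{5} \cdot 16 \cdot 0 \cdot 22 = \frac{736}{5} \cdot 0 \cdot 22 = 0 \cdot 22 = 0$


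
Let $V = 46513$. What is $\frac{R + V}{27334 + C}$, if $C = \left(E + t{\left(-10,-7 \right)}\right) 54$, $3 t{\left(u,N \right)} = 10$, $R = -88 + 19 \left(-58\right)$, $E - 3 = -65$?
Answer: $\frac{45323}{24166} \approx 1.8755$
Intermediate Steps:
$E = -62$ ($E = 3 - 65 = -62$)
$R = -1190$ ($R = -88 - 1102 = -1190$)
$t{\left(u,N \right)} = \frac{10}{3}$ ($t{\left(u,N \right)} = \frac{1}{3} \cdot 10 = \frac{10}{3}$)
$C = -3168$ ($C = \left(-62 + \frac{10}{3}\right) 54 = \left(- \frac{176}{3}\right) 54 = -3168$)
$\frac{R + V}{27334 + C} = \frac{-1190 + 46513}{27334 - 3168} = \frac{45323}{24166}$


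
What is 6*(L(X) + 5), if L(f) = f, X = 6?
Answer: 66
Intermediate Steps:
6*(L(X) + 5) = 6*(6 + 5) = 6*11 = 66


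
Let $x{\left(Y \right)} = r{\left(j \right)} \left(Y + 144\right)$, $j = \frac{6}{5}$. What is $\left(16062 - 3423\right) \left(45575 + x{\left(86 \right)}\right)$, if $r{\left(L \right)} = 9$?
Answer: $602185155$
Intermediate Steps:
$j = \frac{6}{5}$ ($j = 6 \cdot \frac{1}{5} = \frac{6}{5} \approx 1.2$)
$x{\left(Y \right)} = 1296 + 9 Y$ ($x{\left(Y \right)} = 9 \left(Y + 144\right) = 9 \left(144 + Y\right) = 1296 + 9 Y$)
$\left(16062 - 3423\right) \left(45575 + x{\left(86 \right)}\right) = \left(16062 - 3423\right) \left(45575 + \left(1296 + 9 \cdot 86\right)\right) = 12639 \left(45575 + \left(1296 + 774\right)\right) = 12639 \left(45575 + 2070\right) = 12639 \cdot 47645 = 602185155$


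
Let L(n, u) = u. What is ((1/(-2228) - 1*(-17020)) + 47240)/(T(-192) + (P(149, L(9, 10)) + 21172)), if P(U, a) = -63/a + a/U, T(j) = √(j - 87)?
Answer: 1121272586533305005/369321652411801062 - 79463639126975*I*√31/184660826205900531 ≈ 3.036 - 0.0023959*I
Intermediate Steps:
T(j) = √(-87 + j)
((1/(-2228) - 1*(-17020)) + 47240)/(T(-192) + (P(149, L(9, 10)) + 21172)) = ((1/(-2228) - 1*(-17020)) + 47240)/(√(-87 - 192) + ((-63/10 + 10/149) + 21172)) = ((-1/2228 + 17020) + 47240)/(√(-279) + ((-63*⅒ + 10*(1/149)) + 21172)) = (37920559/2228 + 47240)/(3*I*√31 + ((-63/10 + 10/149) + 21172)) = 143171279/(2228*(3*I*√31 + (-9287/1490 + 21172))) = 143171279/(2228*(3*I*√31 + 31536993/1490)) = 143171279/(2228*(31536993/1490 + 3*I*√31))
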